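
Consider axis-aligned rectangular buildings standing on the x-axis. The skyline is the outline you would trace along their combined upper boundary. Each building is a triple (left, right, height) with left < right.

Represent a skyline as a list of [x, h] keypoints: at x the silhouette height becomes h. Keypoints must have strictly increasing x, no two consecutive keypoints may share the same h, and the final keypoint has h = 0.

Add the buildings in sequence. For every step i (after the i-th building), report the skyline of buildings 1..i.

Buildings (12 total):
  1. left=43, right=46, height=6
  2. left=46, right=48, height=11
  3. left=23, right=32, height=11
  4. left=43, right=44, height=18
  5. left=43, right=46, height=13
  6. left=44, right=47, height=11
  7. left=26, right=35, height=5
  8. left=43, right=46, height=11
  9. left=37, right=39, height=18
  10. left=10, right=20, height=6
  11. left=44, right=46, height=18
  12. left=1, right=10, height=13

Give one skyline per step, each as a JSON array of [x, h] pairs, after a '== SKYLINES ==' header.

== SKYLINES ==
[[43,6],[46,0]]
[[43,6],[46,11],[48,0]]
[[23,11],[32,0],[43,6],[46,11],[48,0]]
[[23,11],[32,0],[43,18],[44,6],[46,11],[48,0]]
[[23,11],[32,0],[43,18],[44,13],[46,11],[48,0]]
[[23,11],[32,0],[43,18],[44,13],[46,11],[48,0]]
[[23,11],[32,5],[35,0],[43,18],[44,13],[46,11],[48,0]]
[[23,11],[32,5],[35,0],[43,18],[44,13],[46,11],[48,0]]
[[23,11],[32,5],[35,0],[37,18],[39,0],[43,18],[44,13],[46,11],[48,0]]
[[10,6],[20,0],[23,11],[32,5],[35,0],[37,18],[39,0],[43,18],[44,13],[46,11],[48,0]]
[[10,6],[20,0],[23,11],[32,5],[35,0],[37,18],[39,0],[43,18],[46,11],[48,0]]
[[1,13],[10,6],[20,0],[23,11],[32,5],[35,0],[37,18],[39,0],[43,18],[46,11],[48,0]]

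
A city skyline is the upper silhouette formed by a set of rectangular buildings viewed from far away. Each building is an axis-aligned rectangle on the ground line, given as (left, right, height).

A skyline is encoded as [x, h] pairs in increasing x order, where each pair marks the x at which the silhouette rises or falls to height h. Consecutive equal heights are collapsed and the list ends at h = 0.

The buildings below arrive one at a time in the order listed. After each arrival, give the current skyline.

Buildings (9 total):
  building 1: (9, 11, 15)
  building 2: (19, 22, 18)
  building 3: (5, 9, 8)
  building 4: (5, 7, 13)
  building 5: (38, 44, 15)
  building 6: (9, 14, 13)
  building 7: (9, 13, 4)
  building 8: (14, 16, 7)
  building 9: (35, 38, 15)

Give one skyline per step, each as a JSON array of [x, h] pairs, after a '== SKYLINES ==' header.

== SKYLINES ==
[[9,15],[11,0]]
[[9,15],[11,0],[19,18],[22,0]]
[[5,8],[9,15],[11,0],[19,18],[22,0]]
[[5,13],[7,8],[9,15],[11,0],[19,18],[22,0]]
[[5,13],[7,8],[9,15],[11,0],[19,18],[22,0],[38,15],[44,0]]
[[5,13],[7,8],[9,15],[11,13],[14,0],[19,18],[22,0],[38,15],[44,0]]
[[5,13],[7,8],[9,15],[11,13],[14,0],[19,18],[22,0],[38,15],[44,0]]
[[5,13],[7,8],[9,15],[11,13],[14,7],[16,0],[19,18],[22,0],[38,15],[44,0]]
[[5,13],[7,8],[9,15],[11,13],[14,7],[16,0],[19,18],[22,0],[35,15],[44,0]]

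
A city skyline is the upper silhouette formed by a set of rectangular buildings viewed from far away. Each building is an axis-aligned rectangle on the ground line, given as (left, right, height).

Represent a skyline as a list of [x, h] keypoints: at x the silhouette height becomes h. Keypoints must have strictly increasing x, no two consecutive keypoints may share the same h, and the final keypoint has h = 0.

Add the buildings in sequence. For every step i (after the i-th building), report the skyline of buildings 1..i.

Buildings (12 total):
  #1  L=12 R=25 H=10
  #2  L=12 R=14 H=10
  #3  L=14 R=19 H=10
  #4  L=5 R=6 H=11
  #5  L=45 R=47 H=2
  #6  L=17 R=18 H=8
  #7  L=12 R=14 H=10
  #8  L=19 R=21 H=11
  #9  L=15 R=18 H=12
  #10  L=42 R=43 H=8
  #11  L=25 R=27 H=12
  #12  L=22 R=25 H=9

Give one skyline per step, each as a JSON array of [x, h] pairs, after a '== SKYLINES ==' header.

== SKYLINES ==
[[12,10],[25,0]]
[[12,10],[25,0]]
[[12,10],[25,0]]
[[5,11],[6,0],[12,10],[25,0]]
[[5,11],[6,0],[12,10],[25,0],[45,2],[47,0]]
[[5,11],[6,0],[12,10],[25,0],[45,2],[47,0]]
[[5,11],[6,0],[12,10],[25,0],[45,2],[47,0]]
[[5,11],[6,0],[12,10],[19,11],[21,10],[25,0],[45,2],[47,0]]
[[5,11],[6,0],[12,10],[15,12],[18,10],[19,11],[21,10],[25,0],[45,2],[47,0]]
[[5,11],[6,0],[12,10],[15,12],[18,10],[19,11],[21,10],[25,0],[42,8],[43,0],[45,2],[47,0]]
[[5,11],[6,0],[12,10],[15,12],[18,10],[19,11],[21,10],[25,12],[27,0],[42,8],[43,0],[45,2],[47,0]]
[[5,11],[6,0],[12,10],[15,12],[18,10],[19,11],[21,10],[25,12],[27,0],[42,8],[43,0],[45,2],[47,0]]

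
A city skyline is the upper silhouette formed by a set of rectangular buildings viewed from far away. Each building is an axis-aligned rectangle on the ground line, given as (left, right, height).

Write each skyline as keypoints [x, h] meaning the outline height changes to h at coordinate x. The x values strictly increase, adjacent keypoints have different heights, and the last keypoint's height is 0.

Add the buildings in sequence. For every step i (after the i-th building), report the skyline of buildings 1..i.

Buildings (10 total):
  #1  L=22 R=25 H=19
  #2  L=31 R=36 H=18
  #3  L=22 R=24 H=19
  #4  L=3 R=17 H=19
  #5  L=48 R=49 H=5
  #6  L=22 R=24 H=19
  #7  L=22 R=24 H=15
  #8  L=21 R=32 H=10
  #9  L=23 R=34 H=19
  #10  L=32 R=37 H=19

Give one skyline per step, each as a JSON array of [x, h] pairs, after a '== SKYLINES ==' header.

== SKYLINES ==
[[22,19],[25,0]]
[[22,19],[25,0],[31,18],[36,0]]
[[22,19],[25,0],[31,18],[36,0]]
[[3,19],[17,0],[22,19],[25,0],[31,18],[36,0]]
[[3,19],[17,0],[22,19],[25,0],[31,18],[36,0],[48,5],[49,0]]
[[3,19],[17,0],[22,19],[25,0],[31,18],[36,0],[48,5],[49,0]]
[[3,19],[17,0],[22,19],[25,0],[31,18],[36,0],[48,5],[49,0]]
[[3,19],[17,0],[21,10],[22,19],[25,10],[31,18],[36,0],[48,5],[49,0]]
[[3,19],[17,0],[21,10],[22,19],[34,18],[36,0],[48,5],[49,0]]
[[3,19],[17,0],[21,10],[22,19],[37,0],[48,5],[49,0]]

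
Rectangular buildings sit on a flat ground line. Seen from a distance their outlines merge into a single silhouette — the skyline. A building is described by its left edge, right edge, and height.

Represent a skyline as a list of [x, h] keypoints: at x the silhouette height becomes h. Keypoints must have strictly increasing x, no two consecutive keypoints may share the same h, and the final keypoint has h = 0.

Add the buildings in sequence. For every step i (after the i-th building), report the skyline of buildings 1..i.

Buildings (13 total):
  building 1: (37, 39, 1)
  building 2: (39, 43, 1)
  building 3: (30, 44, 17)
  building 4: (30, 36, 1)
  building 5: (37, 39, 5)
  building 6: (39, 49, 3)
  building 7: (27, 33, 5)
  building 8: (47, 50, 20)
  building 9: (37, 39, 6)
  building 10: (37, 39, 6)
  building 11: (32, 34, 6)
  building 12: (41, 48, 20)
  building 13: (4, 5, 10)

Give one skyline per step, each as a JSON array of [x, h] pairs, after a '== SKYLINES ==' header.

== SKYLINES ==
[[37,1],[39,0]]
[[37,1],[43,0]]
[[30,17],[44,0]]
[[30,17],[44,0]]
[[30,17],[44,0]]
[[30,17],[44,3],[49,0]]
[[27,5],[30,17],[44,3],[49,0]]
[[27,5],[30,17],[44,3],[47,20],[50,0]]
[[27,5],[30,17],[44,3],[47,20],[50,0]]
[[27,5],[30,17],[44,3],[47,20],[50,0]]
[[27,5],[30,17],[44,3],[47,20],[50,0]]
[[27,5],[30,17],[41,20],[50,0]]
[[4,10],[5,0],[27,5],[30,17],[41,20],[50,0]]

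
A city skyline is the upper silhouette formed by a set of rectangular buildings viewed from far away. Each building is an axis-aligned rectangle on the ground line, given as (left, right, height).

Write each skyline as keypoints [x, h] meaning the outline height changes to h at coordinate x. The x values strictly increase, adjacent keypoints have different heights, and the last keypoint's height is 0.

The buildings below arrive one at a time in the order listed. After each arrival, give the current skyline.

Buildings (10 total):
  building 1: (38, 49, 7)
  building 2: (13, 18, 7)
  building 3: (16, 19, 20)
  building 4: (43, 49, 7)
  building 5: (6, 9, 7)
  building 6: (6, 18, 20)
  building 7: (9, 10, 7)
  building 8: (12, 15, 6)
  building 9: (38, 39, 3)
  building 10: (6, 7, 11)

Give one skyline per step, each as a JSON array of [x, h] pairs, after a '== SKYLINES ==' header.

== SKYLINES ==
[[38,7],[49,0]]
[[13,7],[18,0],[38,7],[49,0]]
[[13,7],[16,20],[19,0],[38,7],[49,0]]
[[13,7],[16,20],[19,0],[38,7],[49,0]]
[[6,7],[9,0],[13,7],[16,20],[19,0],[38,7],[49,0]]
[[6,20],[19,0],[38,7],[49,0]]
[[6,20],[19,0],[38,7],[49,0]]
[[6,20],[19,0],[38,7],[49,0]]
[[6,20],[19,0],[38,7],[49,0]]
[[6,20],[19,0],[38,7],[49,0]]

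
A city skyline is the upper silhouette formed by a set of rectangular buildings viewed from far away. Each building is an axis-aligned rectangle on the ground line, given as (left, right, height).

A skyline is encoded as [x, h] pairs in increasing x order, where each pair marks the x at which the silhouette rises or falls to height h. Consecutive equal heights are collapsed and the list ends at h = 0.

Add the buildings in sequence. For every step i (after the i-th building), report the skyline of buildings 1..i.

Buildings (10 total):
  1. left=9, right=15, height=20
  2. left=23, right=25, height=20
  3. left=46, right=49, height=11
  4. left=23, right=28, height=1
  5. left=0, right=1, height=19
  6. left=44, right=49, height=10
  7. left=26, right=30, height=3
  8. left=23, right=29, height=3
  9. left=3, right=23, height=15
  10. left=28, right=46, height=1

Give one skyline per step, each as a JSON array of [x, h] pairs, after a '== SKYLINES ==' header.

== SKYLINES ==
[[9,20],[15,0]]
[[9,20],[15,0],[23,20],[25,0]]
[[9,20],[15,0],[23,20],[25,0],[46,11],[49,0]]
[[9,20],[15,0],[23,20],[25,1],[28,0],[46,11],[49,0]]
[[0,19],[1,0],[9,20],[15,0],[23,20],[25,1],[28,0],[46,11],[49,0]]
[[0,19],[1,0],[9,20],[15,0],[23,20],[25,1],[28,0],[44,10],[46,11],[49,0]]
[[0,19],[1,0],[9,20],[15,0],[23,20],[25,1],[26,3],[30,0],[44,10],[46,11],[49,0]]
[[0,19],[1,0],[9,20],[15,0],[23,20],[25,3],[30,0],[44,10],[46,11],[49,0]]
[[0,19],[1,0],[3,15],[9,20],[15,15],[23,20],[25,3],[30,0],[44,10],[46,11],[49,0]]
[[0,19],[1,0],[3,15],[9,20],[15,15],[23,20],[25,3],[30,1],[44,10],[46,11],[49,0]]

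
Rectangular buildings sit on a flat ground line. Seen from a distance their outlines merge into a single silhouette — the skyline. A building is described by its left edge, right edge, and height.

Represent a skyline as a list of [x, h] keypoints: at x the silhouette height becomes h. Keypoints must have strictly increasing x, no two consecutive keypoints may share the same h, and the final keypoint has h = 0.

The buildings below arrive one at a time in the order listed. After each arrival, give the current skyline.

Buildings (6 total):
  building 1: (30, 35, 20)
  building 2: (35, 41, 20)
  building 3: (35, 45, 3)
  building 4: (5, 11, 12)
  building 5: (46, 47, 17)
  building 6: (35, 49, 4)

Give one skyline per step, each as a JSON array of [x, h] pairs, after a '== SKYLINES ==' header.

== SKYLINES ==
[[30,20],[35,0]]
[[30,20],[41,0]]
[[30,20],[41,3],[45,0]]
[[5,12],[11,0],[30,20],[41,3],[45,0]]
[[5,12],[11,0],[30,20],[41,3],[45,0],[46,17],[47,0]]
[[5,12],[11,0],[30,20],[41,4],[46,17],[47,4],[49,0]]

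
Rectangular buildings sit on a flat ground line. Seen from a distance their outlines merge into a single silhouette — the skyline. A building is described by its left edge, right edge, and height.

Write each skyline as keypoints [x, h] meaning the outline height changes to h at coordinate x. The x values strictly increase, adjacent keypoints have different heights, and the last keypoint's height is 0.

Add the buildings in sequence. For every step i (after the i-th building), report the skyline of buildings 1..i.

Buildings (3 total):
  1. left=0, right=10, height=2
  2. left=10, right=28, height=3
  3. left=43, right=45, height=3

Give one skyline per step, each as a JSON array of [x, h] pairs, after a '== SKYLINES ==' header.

== SKYLINES ==
[[0,2],[10,0]]
[[0,2],[10,3],[28,0]]
[[0,2],[10,3],[28,0],[43,3],[45,0]]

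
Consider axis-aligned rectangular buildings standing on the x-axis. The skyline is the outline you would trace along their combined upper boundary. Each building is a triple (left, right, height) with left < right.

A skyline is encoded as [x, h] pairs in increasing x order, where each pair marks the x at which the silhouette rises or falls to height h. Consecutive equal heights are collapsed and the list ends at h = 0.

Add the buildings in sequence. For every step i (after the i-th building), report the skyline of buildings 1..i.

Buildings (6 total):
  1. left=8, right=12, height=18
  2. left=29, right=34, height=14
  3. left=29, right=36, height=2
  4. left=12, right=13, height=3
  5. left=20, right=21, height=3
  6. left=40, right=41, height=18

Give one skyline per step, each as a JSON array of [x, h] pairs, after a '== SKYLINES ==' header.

== SKYLINES ==
[[8,18],[12,0]]
[[8,18],[12,0],[29,14],[34,0]]
[[8,18],[12,0],[29,14],[34,2],[36,0]]
[[8,18],[12,3],[13,0],[29,14],[34,2],[36,0]]
[[8,18],[12,3],[13,0],[20,3],[21,0],[29,14],[34,2],[36,0]]
[[8,18],[12,3],[13,0],[20,3],[21,0],[29,14],[34,2],[36,0],[40,18],[41,0]]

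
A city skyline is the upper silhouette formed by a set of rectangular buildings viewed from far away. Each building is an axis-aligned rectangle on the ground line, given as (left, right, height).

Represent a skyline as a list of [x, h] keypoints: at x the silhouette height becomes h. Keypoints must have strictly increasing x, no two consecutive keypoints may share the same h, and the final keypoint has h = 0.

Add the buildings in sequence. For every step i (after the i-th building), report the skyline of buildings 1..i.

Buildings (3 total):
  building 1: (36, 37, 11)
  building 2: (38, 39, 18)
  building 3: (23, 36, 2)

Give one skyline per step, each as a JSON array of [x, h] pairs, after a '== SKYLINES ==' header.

== SKYLINES ==
[[36,11],[37,0]]
[[36,11],[37,0],[38,18],[39,0]]
[[23,2],[36,11],[37,0],[38,18],[39,0]]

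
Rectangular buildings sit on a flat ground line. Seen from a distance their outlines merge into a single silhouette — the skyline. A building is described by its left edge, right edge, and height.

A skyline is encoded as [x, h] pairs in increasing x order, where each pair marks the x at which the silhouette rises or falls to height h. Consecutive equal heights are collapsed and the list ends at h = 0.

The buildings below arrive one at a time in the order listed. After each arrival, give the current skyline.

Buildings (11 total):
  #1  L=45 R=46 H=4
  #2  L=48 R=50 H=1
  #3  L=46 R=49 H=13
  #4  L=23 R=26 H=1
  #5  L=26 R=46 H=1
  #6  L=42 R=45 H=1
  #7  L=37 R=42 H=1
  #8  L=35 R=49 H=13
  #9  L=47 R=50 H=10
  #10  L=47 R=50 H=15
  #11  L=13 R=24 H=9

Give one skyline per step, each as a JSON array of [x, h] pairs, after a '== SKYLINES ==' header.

== SKYLINES ==
[[45,4],[46,0]]
[[45,4],[46,0],[48,1],[50,0]]
[[45,4],[46,13],[49,1],[50,0]]
[[23,1],[26,0],[45,4],[46,13],[49,1],[50,0]]
[[23,1],[45,4],[46,13],[49,1],[50,0]]
[[23,1],[45,4],[46,13],[49,1],[50,0]]
[[23,1],[45,4],[46,13],[49,1],[50,0]]
[[23,1],[35,13],[49,1],[50,0]]
[[23,1],[35,13],[49,10],[50,0]]
[[23,1],[35,13],[47,15],[50,0]]
[[13,9],[24,1],[35,13],[47,15],[50,0]]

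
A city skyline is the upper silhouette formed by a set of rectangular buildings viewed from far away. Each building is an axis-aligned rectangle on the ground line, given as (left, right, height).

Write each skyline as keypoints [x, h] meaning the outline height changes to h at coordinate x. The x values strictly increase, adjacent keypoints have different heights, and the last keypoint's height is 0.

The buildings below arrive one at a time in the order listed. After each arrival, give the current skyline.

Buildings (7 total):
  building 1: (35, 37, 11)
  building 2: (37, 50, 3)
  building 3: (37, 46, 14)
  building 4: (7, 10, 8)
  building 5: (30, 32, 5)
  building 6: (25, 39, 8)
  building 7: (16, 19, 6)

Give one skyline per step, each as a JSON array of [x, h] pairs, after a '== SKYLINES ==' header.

== SKYLINES ==
[[35,11],[37,0]]
[[35,11],[37,3],[50,0]]
[[35,11],[37,14],[46,3],[50,0]]
[[7,8],[10,0],[35,11],[37,14],[46,3],[50,0]]
[[7,8],[10,0],[30,5],[32,0],[35,11],[37,14],[46,3],[50,0]]
[[7,8],[10,0],[25,8],[35,11],[37,14],[46,3],[50,0]]
[[7,8],[10,0],[16,6],[19,0],[25,8],[35,11],[37,14],[46,3],[50,0]]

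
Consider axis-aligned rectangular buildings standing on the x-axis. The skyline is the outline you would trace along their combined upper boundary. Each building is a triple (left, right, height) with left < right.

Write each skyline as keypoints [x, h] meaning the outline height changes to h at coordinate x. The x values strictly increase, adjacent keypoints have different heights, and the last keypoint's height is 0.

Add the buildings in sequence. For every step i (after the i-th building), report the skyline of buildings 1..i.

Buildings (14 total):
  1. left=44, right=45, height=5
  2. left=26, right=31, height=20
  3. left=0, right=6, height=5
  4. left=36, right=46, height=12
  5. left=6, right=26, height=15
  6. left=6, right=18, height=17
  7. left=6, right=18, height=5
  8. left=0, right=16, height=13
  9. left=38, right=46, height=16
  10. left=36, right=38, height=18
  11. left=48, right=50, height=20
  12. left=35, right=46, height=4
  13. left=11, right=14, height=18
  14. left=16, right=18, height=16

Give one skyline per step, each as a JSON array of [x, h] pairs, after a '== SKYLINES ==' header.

== SKYLINES ==
[[44,5],[45,0]]
[[26,20],[31,0],[44,5],[45,0]]
[[0,5],[6,0],[26,20],[31,0],[44,5],[45,0]]
[[0,5],[6,0],[26,20],[31,0],[36,12],[46,0]]
[[0,5],[6,15],[26,20],[31,0],[36,12],[46,0]]
[[0,5],[6,17],[18,15],[26,20],[31,0],[36,12],[46,0]]
[[0,5],[6,17],[18,15],[26,20],[31,0],[36,12],[46,0]]
[[0,13],[6,17],[18,15],[26,20],[31,0],[36,12],[46,0]]
[[0,13],[6,17],[18,15],[26,20],[31,0],[36,12],[38,16],[46,0]]
[[0,13],[6,17],[18,15],[26,20],[31,0],[36,18],[38,16],[46,0]]
[[0,13],[6,17],[18,15],[26,20],[31,0],[36,18],[38,16],[46,0],[48,20],[50,0]]
[[0,13],[6,17],[18,15],[26,20],[31,0],[35,4],[36,18],[38,16],[46,0],[48,20],[50,0]]
[[0,13],[6,17],[11,18],[14,17],[18,15],[26,20],[31,0],[35,4],[36,18],[38,16],[46,0],[48,20],[50,0]]
[[0,13],[6,17],[11,18],[14,17],[18,15],[26,20],[31,0],[35,4],[36,18],[38,16],[46,0],[48,20],[50,0]]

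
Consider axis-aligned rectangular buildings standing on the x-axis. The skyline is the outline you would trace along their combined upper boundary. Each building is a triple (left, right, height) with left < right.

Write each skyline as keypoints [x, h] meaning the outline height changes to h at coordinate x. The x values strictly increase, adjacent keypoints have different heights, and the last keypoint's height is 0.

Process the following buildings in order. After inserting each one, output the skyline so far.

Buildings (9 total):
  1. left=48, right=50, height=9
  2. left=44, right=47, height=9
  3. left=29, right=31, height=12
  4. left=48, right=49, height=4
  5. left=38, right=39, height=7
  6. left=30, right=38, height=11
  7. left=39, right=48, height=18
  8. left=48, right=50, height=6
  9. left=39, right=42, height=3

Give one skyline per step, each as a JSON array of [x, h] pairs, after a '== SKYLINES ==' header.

== SKYLINES ==
[[48,9],[50,0]]
[[44,9],[47,0],[48,9],[50,0]]
[[29,12],[31,0],[44,9],[47,0],[48,9],[50,0]]
[[29,12],[31,0],[44,9],[47,0],[48,9],[50,0]]
[[29,12],[31,0],[38,7],[39,0],[44,9],[47,0],[48,9],[50,0]]
[[29,12],[31,11],[38,7],[39,0],[44,9],[47,0],[48,9],[50,0]]
[[29,12],[31,11],[38,7],[39,18],[48,9],[50,0]]
[[29,12],[31,11],[38,7],[39,18],[48,9],[50,0]]
[[29,12],[31,11],[38,7],[39,18],[48,9],[50,0]]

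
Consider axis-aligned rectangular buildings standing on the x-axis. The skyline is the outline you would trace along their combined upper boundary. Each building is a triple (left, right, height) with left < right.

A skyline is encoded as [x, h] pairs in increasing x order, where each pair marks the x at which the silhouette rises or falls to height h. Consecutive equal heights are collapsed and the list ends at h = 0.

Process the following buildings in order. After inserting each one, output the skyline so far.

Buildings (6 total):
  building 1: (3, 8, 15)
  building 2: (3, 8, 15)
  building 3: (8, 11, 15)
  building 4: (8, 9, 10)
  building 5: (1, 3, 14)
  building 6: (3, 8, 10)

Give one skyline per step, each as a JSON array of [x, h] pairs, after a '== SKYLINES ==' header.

== SKYLINES ==
[[3,15],[8,0]]
[[3,15],[8,0]]
[[3,15],[11,0]]
[[3,15],[11,0]]
[[1,14],[3,15],[11,0]]
[[1,14],[3,15],[11,0]]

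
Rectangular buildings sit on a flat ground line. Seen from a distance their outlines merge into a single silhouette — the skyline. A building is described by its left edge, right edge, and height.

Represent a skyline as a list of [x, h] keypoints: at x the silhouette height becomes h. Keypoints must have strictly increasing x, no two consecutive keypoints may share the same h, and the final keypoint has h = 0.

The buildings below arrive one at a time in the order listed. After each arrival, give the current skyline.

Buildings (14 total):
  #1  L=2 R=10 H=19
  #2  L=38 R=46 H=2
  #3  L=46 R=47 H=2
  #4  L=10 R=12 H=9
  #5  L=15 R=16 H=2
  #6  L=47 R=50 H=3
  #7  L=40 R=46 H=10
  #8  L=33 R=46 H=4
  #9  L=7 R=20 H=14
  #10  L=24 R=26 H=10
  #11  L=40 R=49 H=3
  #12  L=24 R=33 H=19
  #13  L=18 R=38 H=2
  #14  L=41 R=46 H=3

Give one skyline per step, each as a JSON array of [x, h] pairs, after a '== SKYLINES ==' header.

== SKYLINES ==
[[2,19],[10,0]]
[[2,19],[10,0],[38,2],[46,0]]
[[2,19],[10,0],[38,2],[47,0]]
[[2,19],[10,9],[12,0],[38,2],[47,0]]
[[2,19],[10,9],[12,0],[15,2],[16,0],[38,2],[47,0]]
[[2,19],[10,9],[12,0],[15,2],[16,0],[38,2],[47,3],[50,0]]
[[2,19],[10,9],[12,0],[15,2],[16,0],[38,2],[40,10],[46,2],[47,3],[50,0]]
[[2,19],[10,9],[12,0],[15,2],[16,0],[33,4],[40,10],[46,2],[47,3],[50,0]]
[[2,19],[10,14],[20,0],[33,4],[40,10],[46,2],[47,3],[50,0]]
[[2,19],[10,14],[20,0],[24,10],[26,0],[33,4],[40,10],[46,2],[47,3],[50,0]]
[[2,19],[10,14],[20,0],[24,10],[26,0],[33,4],[40,10],[46,3],[50,0]]
[[2,19],[10,14],[20,0],[24,19],[33,4],[40,10],[46,3],[50,0]]
[[2,19],[10,14],[20,2],[24,19],[33,4],[40,10],[46,3],[50,0]]
[[2,19],[10,14],[20,2],[24,19],[33,4],[40,10],[46,3],[50,0]]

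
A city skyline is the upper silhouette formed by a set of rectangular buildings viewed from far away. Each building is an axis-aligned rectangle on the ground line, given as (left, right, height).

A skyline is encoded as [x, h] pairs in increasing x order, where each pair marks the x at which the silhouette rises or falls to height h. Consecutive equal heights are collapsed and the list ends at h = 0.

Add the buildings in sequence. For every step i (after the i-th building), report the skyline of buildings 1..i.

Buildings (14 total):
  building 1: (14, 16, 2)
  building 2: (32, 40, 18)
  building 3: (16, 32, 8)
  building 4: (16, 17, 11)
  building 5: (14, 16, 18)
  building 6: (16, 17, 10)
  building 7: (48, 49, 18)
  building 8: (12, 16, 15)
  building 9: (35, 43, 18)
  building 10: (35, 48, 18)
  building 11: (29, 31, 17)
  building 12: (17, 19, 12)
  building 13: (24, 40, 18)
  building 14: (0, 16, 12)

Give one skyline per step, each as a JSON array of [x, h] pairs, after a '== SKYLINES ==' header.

== SKYLINES ==
[[14,2],[16,0]]
[[14,2],[16,0],[32,18],[40,0]]
[[14,2],[16,8],[32,18],[40,0]]
[[14,2],[16,11],[17,8],[32,18],[40,0]]
[[14,18],[16,11],[17,8],[32,18],[40,0]]
[[14,18],[16,11],[17,8],[32,18],[40,0]]
[[14,18],[16,11],[17,8],[32,18],[40,0],[48,18],[49,0]]
[[12,15],[14,18],[16,11],[17,8],[32,18],[40,0],[48,18],[49,0]]
[[12,15],[14,18],[16,11],[17,8],[32,18],[43,0],[48,18],[49,0]]
[[12,15],[14,18],[16,11],[17,8],[32,18],[49,0]]
[[12,15],[14,18],[16,11],[17,8],[29,17],[31,8],[32,18],[49,0]]
[[12,15],[14,18],[16,11],[17,12],[19,8],[29,17],[31,8],[32,18],[49,0]]
[[12,15],[14,18],[16,11],[17,12],[19,8],[24,18],[49,0]]
[[0,12],[12,15],[14,18],[16,11],[17,12],[19,8],[24,18],[49,0]]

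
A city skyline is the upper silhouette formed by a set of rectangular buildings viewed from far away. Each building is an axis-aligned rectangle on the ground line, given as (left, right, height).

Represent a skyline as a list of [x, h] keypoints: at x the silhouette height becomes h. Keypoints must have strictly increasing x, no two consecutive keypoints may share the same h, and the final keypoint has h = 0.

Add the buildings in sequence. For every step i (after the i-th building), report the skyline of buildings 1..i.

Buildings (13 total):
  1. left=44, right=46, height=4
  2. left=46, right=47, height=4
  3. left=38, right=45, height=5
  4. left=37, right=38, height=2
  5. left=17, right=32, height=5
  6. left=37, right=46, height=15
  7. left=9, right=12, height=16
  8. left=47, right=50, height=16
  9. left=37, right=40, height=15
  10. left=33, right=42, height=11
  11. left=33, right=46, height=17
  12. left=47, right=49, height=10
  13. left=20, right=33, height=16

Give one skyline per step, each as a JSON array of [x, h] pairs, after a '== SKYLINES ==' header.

== SKYLINES ==
[[44,4],[46,0]]
[[44,4],[47,0]]
[[38,5],[45,4],[47,0]]
[[37,2],[38,5],[45,4],[47,0]]
[[17,5],[32,0],[37,2],[38,5],[45,4],[47,0]]
[[17,5],[32,0],[37,15],[46,4],[47,0]]
[[9,16],[12,0],[17,5],[32,0],[37,15],[46,4],[47,0]]
[[9,16],[12,0],[17,5],[32,0],[37,15],[46,4],[47,16],[50,0]]
[[9,16],[12,0],[17,5],[32,0],[37,15],[46,4],[47,16],[50,0]]
[[9,16],[12,0],[17,5],[32,0],[33,11],[37,15],[46,4],[47,16],[50,0]]
[[9,16],[12,0],[17,5],[32,0],[33,17],[46,4],[47,16],[50,0]]
[[9,16],[12,0],[17,5],[32,0],[33,17],[46,4],[47,16],[50,0]]
[[9,16],[12,0],[17,5],[20,16],[33,17],[46,4],[47,16],[50,0]]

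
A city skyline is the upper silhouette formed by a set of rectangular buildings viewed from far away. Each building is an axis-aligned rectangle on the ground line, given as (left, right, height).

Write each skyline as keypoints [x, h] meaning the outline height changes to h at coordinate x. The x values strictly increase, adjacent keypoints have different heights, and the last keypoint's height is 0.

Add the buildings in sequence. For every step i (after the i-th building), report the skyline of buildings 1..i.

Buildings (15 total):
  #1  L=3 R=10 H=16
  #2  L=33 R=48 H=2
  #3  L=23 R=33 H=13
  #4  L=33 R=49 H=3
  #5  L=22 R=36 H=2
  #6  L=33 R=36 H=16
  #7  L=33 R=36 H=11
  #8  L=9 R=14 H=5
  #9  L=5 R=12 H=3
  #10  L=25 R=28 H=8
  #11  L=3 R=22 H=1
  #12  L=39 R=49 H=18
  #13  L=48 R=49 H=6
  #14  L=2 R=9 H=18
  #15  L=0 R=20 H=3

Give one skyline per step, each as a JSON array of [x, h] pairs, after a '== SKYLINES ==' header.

== SKYLINES ==
[[3,16],[10,0]]
[[3,16],[10,0],[33,2],[48,0]]
[[3,16],[10,0],[23,13],[33,2],[48,0]]
[[3,16],[10,0],[23,13],[33,3],[49,0]]
[[3,16],[10,0],[22,2],[23,13],[33,3],[49,0]]
[[3,16],[10,0],[22,2],[23,13],[33,16],[36,3],[49,0]]
[[3,16],[10,0],[22,2],[23,13],[33,16],[36,3],[49,0]]
[[3,16],[10,5],[14,0],[22,2],[23,13],[33,16],[36,3],[49,0]]
[[3,16],[10,5],[14,0],[22,2],[23,13],[33,16],[36,3],[49,0]]
[[3,16],[10,5],[14,0],[22,2],[23,13],[33,16],[36,3],[49,0]]
[[3,16],[10,5],[14,1],[22,2],[23,13],[33,16],[36,3],[49,0]]
[[3,16],[10,5],[14,1],[22,2],[23,13],[33,16],[36,3],[39,18],[49,0]]
[[3,16],[10,5],[14,1],[22,2],[23,13],[33,16],[36,3],[39,18],[49,0]]
[[2,18],[9,16],[10,5],[14,1],[22,2],[23,13],[33,16],[36,3],[39,18],[49,0]]
[[0,3],[2,18],[9,16],[10,5],[14,3],[20,1],[22,2],[23,13],[33,16],[36,3],[39,18],[49,0]]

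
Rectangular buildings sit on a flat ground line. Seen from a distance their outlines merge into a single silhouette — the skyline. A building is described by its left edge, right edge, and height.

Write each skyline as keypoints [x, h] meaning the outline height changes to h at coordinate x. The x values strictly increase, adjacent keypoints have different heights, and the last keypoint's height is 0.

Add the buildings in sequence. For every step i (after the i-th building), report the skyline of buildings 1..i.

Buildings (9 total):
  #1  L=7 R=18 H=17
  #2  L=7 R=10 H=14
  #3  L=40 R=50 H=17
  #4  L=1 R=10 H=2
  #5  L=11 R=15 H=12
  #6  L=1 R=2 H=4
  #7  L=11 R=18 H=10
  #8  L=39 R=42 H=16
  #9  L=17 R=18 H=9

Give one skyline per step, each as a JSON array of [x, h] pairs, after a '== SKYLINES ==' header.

== SKYLINES ==
[[7,17],[18,0]]
[[7,17],[18,0]]
[[7,17],[18,0],[40,17],[50,0]]
[[1,2],[7,17],[18,0],[40,17],[50,0]]
[[1,2],[7,17],[18,0],[40,17],[50,0]]
[[1,4],[2,2],[7,17],[18,0],[40,17],[50,0]]
[[1,4],[2,2],[7,17],[18,0],[40,17],[50,0]]
[[1,4],[2,2],[7,17],[18,0],[39,16],[40,17],[50,0]]
[[1,4],[2,2],[7,17],[18,0],[39,16],[40,17],[50,0]]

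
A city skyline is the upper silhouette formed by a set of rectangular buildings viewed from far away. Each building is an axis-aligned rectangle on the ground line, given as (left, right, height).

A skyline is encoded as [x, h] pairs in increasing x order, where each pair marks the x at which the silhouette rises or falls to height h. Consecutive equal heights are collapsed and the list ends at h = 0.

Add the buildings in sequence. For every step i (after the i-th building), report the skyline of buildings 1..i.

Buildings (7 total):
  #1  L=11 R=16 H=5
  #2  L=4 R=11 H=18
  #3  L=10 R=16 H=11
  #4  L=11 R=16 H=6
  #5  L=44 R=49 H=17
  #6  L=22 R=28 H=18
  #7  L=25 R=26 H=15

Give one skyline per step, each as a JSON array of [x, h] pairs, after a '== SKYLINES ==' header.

== SKYLINES ==
[[11,5],[16,0]]
[[4,18],[11,5],[16,0]]
[[4,18],[11,11],[16,0]]
[[4,18],[11,11],[16,0]]
[[4,18],[11,11],[16,0],[44,17],[49,0]]
[[4,18],[11,11],[16,0],[22,18],[28,0],[44,17],[49,0]]
[[4,18],[11,11],[16,0],[22,18],[28,0],[44,17],[49,0]]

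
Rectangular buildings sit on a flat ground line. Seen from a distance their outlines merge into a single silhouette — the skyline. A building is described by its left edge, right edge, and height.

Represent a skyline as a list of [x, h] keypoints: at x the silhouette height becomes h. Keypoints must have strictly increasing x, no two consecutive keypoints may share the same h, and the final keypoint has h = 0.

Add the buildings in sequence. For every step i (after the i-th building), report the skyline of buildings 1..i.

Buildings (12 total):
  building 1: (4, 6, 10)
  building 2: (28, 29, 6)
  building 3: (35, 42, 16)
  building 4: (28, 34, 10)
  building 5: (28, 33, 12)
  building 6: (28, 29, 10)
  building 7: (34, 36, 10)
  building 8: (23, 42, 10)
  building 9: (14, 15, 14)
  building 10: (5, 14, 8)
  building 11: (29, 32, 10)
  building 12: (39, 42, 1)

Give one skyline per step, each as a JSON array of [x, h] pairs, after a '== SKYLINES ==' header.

== SKYLINES ==
[[4,10],[6,0]]
[[4,10],[6,0],[28,6],[29,0]]
[[4,10],[6,0],[28,6],[29,0],[35,16],[42,0]]
[[4,10],[6,0],[28,10],[34,0],[35,16],[42,0]]
[[4,10],[6,0],[28,12],[33,10],[34,0],[35,16],[42,0]]
[[4,10],[6,0],[28,12],[33,10],[34,0],[35,16],[42,0]]
[[4,10],[6,0],[28,12],[33,10],[35,16],[42,0]]
[[4,10],[6,0],[23,10],[28,12],[33,10],[35,16],[42,0]]
[[4,10],[6,0],[14,14],[15,0],[23,10],[28,12],[33,10],[35,16],[42,0]]
[[4,10],[6,8],[14,14],[15,0],[23,10],[28,12],[33,10],[35,16],[42,0]]
[[4,10],[6,8],[14,14],[15,0],[23,10],[28,12],[33,10],[35,16],[42,0]]
[[4,10],[6,8],[14,14],[15,0],[23,10],[28,12],[33,10],[35,16],[42,0]]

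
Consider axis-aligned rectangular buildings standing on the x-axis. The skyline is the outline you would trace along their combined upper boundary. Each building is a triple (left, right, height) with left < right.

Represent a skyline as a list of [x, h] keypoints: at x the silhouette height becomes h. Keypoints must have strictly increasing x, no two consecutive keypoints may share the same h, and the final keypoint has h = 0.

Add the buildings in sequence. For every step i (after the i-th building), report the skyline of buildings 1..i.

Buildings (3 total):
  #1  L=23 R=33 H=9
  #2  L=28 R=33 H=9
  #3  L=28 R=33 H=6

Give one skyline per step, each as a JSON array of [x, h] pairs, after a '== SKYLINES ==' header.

== SKYLINES ==
[[23,9],[33,0]]
[[23,9],[33,0]]
[[23,9],[33,0]]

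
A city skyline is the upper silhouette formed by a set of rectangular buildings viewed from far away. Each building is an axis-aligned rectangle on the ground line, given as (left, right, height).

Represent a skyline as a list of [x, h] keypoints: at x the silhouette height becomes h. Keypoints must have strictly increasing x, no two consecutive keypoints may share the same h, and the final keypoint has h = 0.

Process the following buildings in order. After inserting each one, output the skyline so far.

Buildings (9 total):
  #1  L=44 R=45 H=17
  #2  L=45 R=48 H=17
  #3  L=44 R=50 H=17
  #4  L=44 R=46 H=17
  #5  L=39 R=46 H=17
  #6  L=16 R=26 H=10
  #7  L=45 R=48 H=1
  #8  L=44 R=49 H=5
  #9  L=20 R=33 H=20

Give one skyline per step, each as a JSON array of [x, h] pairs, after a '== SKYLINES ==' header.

== SKYLINES ==
[[44,17],[45,0]]
[[44,17],[48,0]]
[[44,17],[50,0]]
[[44,17],[50,0]]
[[39,17],[50,0]]
[[16,10],[26,0],[39,17],[50,0]]
[[16,10],[26,0],[39,17],[50,0]]
[[16,10],[26,0],[39,17],[50,0]]
[[16,10],[20,20],[33,0],[39,17],[50,0]]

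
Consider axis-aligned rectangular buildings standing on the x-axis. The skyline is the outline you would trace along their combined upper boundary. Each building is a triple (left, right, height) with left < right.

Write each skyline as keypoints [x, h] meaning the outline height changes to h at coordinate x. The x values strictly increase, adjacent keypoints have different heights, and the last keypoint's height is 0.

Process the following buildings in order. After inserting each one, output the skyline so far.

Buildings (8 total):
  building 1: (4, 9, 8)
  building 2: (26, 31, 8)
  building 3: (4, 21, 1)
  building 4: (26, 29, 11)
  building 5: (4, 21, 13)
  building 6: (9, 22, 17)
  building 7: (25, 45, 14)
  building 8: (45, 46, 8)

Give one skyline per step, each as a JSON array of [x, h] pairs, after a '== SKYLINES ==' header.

== SKYLINES ==
[[4,8],[9,0]]
[[4,8],[9,0],[26,8],[31,0]]
[[4,8],[9,1],[21,0],[26,8],[31,0]]
[[4,8],[9,1],[21,0],[26,11],[29,8],[31,0]]
[[4,13],[21,0],[26,11],[29,8],[31,0]]
[[4,13],[9,17],[22,0],[26,11],[29,8],[31,0]]
[[4,13],[9,17],[22,0],[25,14],[45,0]]
[[4,13],[9,17],[22,0],[25,14],[45,8],[46,0]]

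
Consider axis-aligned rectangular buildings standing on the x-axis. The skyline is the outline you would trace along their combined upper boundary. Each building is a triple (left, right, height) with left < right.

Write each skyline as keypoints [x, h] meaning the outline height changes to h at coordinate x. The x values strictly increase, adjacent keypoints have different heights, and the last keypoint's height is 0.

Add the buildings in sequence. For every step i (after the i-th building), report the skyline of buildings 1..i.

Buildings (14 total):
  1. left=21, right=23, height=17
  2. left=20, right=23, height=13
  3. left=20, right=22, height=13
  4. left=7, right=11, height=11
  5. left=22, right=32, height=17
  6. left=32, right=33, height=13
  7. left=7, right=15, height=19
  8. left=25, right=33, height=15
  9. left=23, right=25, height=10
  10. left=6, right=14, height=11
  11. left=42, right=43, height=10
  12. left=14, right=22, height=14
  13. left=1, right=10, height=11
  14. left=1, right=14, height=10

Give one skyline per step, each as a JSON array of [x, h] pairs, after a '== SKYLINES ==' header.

== SKYLINES ==
[[21,17],[23,0]]
[[20,13],[21,17],[23,0]]
[[20,13],[21,17],[23,0]]
[[7,11],[11,0],[20,13],[21,17],[23,0]]
[[7,11],[11,0],[20,13],[21,17],[32,0]]
[[7,11],[11,0],[20,13],[21,17],[32,13],[33,0]]
[[7,19],[15,0],[20,13],[21,17],[32,13],[33,0]]
[[7,19],[15,0],[20,13],[21,17],[32,15],[33,0]]
[[7,19],[15,0],[20,13],[21,17],[32,15],[33,0]]
[[6,11],[7,19],[15,0],[20,13],[21,17],[32,15],[33,0]]
[[6,11],[7,19],[15,0],[20,13],[21,17],[32,15],[33,0],[42,10],[43,0]]
[[6,11],[7,19],[15,14],[21,17],[32,15],[33,0],[42,10],[43,0]]
[[1,11],[7,19],[15,14],[21,17],[32,15],[33,0],[42,10],[43,0]]
[[1,11],[7,19],[15,14],[21,17],[32,15],[33,0],[42,10],[43,0]]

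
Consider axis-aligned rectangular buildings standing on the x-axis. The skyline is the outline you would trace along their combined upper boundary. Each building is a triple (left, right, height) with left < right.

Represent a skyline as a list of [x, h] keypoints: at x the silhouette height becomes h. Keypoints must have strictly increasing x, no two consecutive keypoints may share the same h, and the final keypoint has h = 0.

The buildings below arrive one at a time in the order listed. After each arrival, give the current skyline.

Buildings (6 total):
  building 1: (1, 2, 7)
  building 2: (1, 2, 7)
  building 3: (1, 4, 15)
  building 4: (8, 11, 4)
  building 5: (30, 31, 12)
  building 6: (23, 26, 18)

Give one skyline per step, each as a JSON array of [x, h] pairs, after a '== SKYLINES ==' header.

== SKYLINES ==
[[1,7],[2,0]]
[[1,7],[2,0]]
[[1,15],[4,0]]
[[1,15],[4,0],[8,4],[11,0]]
[[1,15],[4,0],[8,4],[11,0],[30,12],[31,0]]
[[1,15],[4,0],[8,4],[11,0],[23,18],[26,0],[30,12],[31,0]]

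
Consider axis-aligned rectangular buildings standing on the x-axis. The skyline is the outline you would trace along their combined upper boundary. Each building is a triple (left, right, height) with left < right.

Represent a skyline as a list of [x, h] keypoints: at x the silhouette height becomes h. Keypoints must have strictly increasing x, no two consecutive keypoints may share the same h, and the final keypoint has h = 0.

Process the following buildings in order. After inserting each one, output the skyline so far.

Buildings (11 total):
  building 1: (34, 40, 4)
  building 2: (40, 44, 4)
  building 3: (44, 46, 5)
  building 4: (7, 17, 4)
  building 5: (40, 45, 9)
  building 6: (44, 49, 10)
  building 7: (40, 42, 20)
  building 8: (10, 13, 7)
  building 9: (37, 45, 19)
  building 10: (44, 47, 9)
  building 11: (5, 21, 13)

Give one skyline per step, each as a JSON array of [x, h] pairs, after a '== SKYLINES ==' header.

== SKYLINES ==
[[34,4],[40,0]]
[[34,4],[44,0]]
[[34,4],[44,5],[46,0]]
[[7,4],[17,0],[34,4],[44,5],[46,0]]
[[7,4],[17,0],[34,4],[40,9],[45,5],[46,0]]
[[7,4],[17,0],[34,4],[40,9],[44,10],[49,0]]
[[7,4],[17,0],[34,4],[40,20],[42,9],[44,10],[49,0]]
[[7,4],[10,7],[13,4],[17,0],[34,4],[40,20],[42,9],[44,10],[49,0]]
[[7,4],[10,7],[13,4],[17,0],[34,4],[37,19],[40,20],[42,19],[45,10],[49,0]]
[[7,4],[10,7],[13,4],[17,0],[34,4],[37,19],[40,20],[42,19],[45,10],[49,0]]
[[5,13],[21,0],[34,4],[37,19],[40,20],[42,19],[45,10],[49,0]]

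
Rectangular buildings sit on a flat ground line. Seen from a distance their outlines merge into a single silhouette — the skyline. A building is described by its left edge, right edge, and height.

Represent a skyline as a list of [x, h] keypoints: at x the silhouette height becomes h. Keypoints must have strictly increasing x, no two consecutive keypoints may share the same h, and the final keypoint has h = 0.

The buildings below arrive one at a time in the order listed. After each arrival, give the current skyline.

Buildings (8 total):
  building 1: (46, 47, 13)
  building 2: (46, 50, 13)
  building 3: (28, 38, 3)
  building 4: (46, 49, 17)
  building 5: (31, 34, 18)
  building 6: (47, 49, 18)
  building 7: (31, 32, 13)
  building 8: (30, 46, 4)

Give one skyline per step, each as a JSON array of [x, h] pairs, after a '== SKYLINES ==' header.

== SKYLINES ==
[[46,13],[47,0]]
[[46,13],[50,0]]
[[28,3],[38,0],[46,13],[50,0]]
[[28,3],[38,0],[46,17],[49,13],[50,0]]
[[28,3],[31,18],[34,3],[38,0],[46,17],[49,13],[50,0]]
[[28,3],[31,18],[34,3],[38,0],[46,17],[47,18],[49,13],[50,0]]
[[28,3],[31,18],[34,3],[38,0],[46,17],[47,18],[49,13],[50,0]]
[[28,3],[30,4],[31,18],[34,4],[46,17],[47,18],[49,13],[50,0]]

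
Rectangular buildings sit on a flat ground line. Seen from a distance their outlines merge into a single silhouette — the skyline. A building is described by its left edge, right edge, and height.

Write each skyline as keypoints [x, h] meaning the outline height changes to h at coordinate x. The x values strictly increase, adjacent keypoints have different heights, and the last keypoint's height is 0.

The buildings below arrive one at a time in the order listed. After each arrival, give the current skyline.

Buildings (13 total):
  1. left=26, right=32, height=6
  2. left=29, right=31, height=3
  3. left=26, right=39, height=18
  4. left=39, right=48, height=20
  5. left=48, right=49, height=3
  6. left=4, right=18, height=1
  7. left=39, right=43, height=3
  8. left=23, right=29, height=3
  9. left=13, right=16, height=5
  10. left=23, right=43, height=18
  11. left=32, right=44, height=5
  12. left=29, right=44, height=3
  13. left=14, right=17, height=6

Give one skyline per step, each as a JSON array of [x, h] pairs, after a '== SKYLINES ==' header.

== SKYLINES ==
[[26,6],[32,0]]
[[26,6],[32,0]]
[[26,18],[39,0]]
[[26,18],[39,20],[48,0]]
[[26,18],[39,20],[48,3],[49,0]]
[[4,1],[18,0],[26,18],[39,20],[48,3],[49,0]]
[[4,1],[18,0],[26,18],[39,20],[48,3],[49,0]]
[[4,1],[18,0],[23,3],[26,18],[39,20],[48,3],[49,0]]
[[4,1],[13,5],[16,1],[18,0],[23,3],[26,18],[39,20],[48,3],[49,0]]
[[4,1],[13,5],[16,1],[18,0],[23,18],[39,20],[48,3],[49,0]]
[[4,1],[13,5],[16,1],[18,0],[23,18],[39,20],[48,3],[49,0]]
[[4,1],[13,5],[16,1],[18,0],[23,18],[39,20],[48,3],[49,0]]
[[4,1],[13,5],[14,6],[17,1],[18,0],[23,18],[39,20],[48,3],[49,0]]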